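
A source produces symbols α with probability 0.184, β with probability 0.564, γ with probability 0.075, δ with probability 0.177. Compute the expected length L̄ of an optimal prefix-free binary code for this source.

Repeatedly combine the two least-probable nodes; the expected code length is the sum of the merged weights.
merge 3/40 + 177/1000 → 63/250
merge 23/125 + 63/250 → 109/250
merge 109/250 + 141/250 → 1
L = 63/250 + 109/250 + 1 = 211/125 = 1.688 bits/symbol.

1.688 bits/symbol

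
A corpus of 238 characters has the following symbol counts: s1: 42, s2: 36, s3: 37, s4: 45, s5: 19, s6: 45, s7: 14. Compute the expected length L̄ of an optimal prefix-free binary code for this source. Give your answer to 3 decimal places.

2.761 bits/symbol

Probabilities are the counts divided by 238.
Repeatedly combine the two least-probable nodes; the expected code length is the sum of the merged weights.
merge 1/17 + 19/238 → 33/238
merge 33/238 + 18/119 → 69/238
merge 37/238 + 3/17 → 79/238
merge 45/238 + 45/238 → 45/119
merge 69/238 + 79/238 → 74/119
merge 45/119 + 74/119 → 1
L = 33/238 + 69/238 + 79/238 + 45/119 + 74/119 + 1 = 657/238 ≈ 2.761 bits/symbol.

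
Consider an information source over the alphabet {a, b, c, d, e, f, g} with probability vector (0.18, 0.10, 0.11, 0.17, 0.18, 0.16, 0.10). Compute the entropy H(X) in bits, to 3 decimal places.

H = −Σ pᵢ log₂ pᵢ.
−0.18·log₂(0.18) = 0.4453
−0.10·log₂(0.10) = 0.3322
−0.11·log₂(0.11) = 0.3503
−0.17·log₂(0.17) = 0.4346
−0.18·log₂(0.18) = 0.4453
−0.16·log₂(0.16) = 0.4230
−0.10·log₂(0.10) = 0.3322
Sum ≈ 2.7629 → 2.763 bits.

2.763 bits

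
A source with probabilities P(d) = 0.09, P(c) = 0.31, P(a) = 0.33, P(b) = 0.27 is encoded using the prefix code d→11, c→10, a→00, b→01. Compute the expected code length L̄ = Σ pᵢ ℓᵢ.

L̄ = Σ pᵢ·ℓᵢ = 0.09·2 + 0.31·2 + 0.33·2 + 0.27·2 = 2 bits/symbol.

2 bits/symbol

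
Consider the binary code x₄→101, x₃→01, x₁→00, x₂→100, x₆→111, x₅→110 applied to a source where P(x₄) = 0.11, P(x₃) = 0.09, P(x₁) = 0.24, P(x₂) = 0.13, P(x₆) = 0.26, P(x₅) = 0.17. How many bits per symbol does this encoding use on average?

L̄ = Σ pᵢ·ℓᵢ = 0.11·3 + 0.09·2 + 0.24·2 + 0.13·3 + 0.26·3 + 0.17·3 = 2.67 bits/symbol.

2.67 bits/symbol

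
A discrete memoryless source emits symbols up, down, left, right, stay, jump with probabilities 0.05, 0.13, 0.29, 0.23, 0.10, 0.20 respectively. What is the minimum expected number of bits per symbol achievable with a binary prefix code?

Repeatedly combine the two least-probable nodes; the expected code length is the sum of the merged weights.
merge 1/20 + 1/10 → 3/20
merge 13/100 + 3/20 → 7/25
merge 1/5 + 23/100 → 43/100
merge 7/25 + 29/100 → 57/100
merge 43/100 + 57/100 → 1
L = 3/20 + 7/25 + 43/100 + 57/100 + 1 = 243/100 = 2.43 bits/symbol.

2.43 bits/symbol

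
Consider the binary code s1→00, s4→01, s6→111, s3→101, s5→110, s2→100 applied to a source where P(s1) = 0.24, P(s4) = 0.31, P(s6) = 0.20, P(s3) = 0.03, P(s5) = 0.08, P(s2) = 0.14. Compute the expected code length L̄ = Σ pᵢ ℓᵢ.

L̄ = Σ pᵢ·ℓᵢ = 0.24·2 + 0.31·2 + 0.20·3 + 0.03·3 + 0.08·3 + 0.14·3 = 2.45 bits/symbol.

2.45 bits/symbol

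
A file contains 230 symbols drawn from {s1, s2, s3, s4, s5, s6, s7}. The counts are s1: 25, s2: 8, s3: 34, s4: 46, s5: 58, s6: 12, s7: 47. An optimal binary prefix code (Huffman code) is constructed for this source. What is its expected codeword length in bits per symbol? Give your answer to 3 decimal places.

Probabilities are the counts divided by 230.
Repeatedly combine the two least-probable nodes; the expected code length is the sum of the merged weights.
merge 4/115 + 6/115 → 2/23
merge 2/23 + 5/46 → 9/46
merge 17/115 + 9/46 → 79/230
merge 1/5 + 47/230 → 93/230
merge 29/115 + 79/230 → 137/230
merge 93/230 + 137/230 → 1
L = 2/23 + 9/46 + 79/230 + 93/230 + 137/230 + 1 = 302/115 ≈ 2.626 bits/symbol.

2.626 bits/symbol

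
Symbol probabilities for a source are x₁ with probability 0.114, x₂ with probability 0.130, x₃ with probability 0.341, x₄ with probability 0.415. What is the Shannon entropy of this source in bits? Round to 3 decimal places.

H = −Σ pᵢ log₂ pᵢ.
−0.114·log₂(0.114) = 0.3571
−0.130·log₂(0.130) = 0.3826
−0.341·log₂(0.341) = 0.5293
−0.415·log₂(0.415) = 0.5266
Sum ≈ 1.7956 → 1.796 bits.

1.796 bits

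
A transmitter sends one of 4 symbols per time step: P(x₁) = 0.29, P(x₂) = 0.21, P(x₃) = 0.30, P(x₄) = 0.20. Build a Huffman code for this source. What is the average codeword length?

Repeatedly combine the two least-probable nodes; the expected code length is the sum of the merged weights.
merge 1/5 + 21/100 → 41/100
merge 29/100 + 3/10 → 59/100
merge 41/100 + 59/100 → 1
L = 41/100 + 59/100 + 1 = 2 bits/symbol.

2 bits/symbol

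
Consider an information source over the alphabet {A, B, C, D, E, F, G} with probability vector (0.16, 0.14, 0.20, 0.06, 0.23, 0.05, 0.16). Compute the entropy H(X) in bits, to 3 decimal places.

2.655 bits

H = −Σ pᵢ log₂ pᵢ.
−0.16·log₂(0.16) = 0.4230
−0.14·log₂(0.14) = 0.3971
−0.20·log₂(0.20) = 0.4644
−0.06·log₂(0.06) = 0.2435
−0.23·log₂(0.23) = 0.4877
−0.05·log₂(0.05) = 0.2161
−0.16·log₂(0.16) = 0.4230
Sum ≈ 2.6548 → 2.655 bits.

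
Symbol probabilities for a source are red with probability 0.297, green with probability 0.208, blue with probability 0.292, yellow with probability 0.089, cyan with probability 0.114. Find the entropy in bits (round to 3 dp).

H = −Σ pᵢ log₂ pᵢ.
−0.297·log₂(0.297) = 0.5202
−0.208·log₂(0.208) = 0.4712
−0.292·log₂(0.292) = 0.5186
−0.089·log₂(0.089) = 0.3106
−0.114·log₂(0.114) = 0.3571
Sum ≈ 2.1777 → 2.178 bits.

2.178 bits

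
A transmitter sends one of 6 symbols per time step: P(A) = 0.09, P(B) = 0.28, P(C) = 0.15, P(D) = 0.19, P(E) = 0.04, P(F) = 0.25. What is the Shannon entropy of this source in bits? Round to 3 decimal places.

H = −Σ pᵢ log₂ pᵢ.
−0.09·log₂(0.09) = 0.3127
−0.28·log₂(0.28) = 0.5142
−0.15·log₂(0.15) = 0.4105
−0.19·log₂(0.19) = 0.4552
−0.04·log₂(0.04) = 0.1858
−0.25·log₂(0.25) = 0.5000
Sum ≈ 2.3784 → 2.378 bits.

2.378 bits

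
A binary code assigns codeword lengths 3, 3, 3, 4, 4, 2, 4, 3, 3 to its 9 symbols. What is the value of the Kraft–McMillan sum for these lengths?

With common denominator 2^4 = 16: Σ 2^(−ℓᵢ) = 2/16 + 2/16 + 2/16 + 1/16 + 1/16 + 4/16 + 1/16 + 2/16 + 2/16 = 17/16 = 1.0625.

1.0625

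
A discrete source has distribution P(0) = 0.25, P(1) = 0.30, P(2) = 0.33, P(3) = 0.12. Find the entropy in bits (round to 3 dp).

H = −Σ pᵢ log₂ pᵢ.
−0.25·log₂(0.25) = 0.5000
−0.30·log₂(0.30) = 0.5211
−0.33·log₂(0.33) = 0.5278
−0.12·log₂(0.12) = 0.3671
Sum ≈ 1.9160 → 1.916 bits.

1.916 bits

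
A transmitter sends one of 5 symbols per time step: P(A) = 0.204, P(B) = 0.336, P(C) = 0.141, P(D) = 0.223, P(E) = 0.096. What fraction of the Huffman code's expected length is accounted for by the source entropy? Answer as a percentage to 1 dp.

98.5%

Entropy H = −Σ p log₂ p ≈ 2.2024 bits.
Huffman merges: 12/125+141/1000→237/1000; 51/250+223/1000→427/1000; 237/1000+42/125→573/1000; 427/1000+573/1000→1. L = 2237/1000 ≈ 2.2370.
Efficiency = H/L = 2.2024/2.2370 = 98.5%.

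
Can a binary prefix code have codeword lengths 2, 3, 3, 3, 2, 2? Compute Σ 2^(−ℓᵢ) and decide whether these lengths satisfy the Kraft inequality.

With common denominator 2^3 = 8: Σ 2^(−ℓᵢ) = 2/8 + 1/8 + 1/8 + 1/8 + 2/8 + 2/8 = 9/8 = 1.125.
Kraft's inequality requires Σ ≤ 1; here Σ = 1.125 > 1, so no such prefix code exists.

1.125; no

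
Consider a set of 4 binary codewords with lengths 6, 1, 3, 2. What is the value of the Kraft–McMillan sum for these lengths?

With common denominator 2^6 = 64: Σ 2^(−ℓᵢ) = 1/64 + 32/64 + 8/64 + 16/64 = 57/64 = 0.890625.

0.890625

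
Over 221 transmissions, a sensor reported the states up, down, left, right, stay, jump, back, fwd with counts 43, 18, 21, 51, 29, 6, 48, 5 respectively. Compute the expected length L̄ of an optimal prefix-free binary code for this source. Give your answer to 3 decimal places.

Probabilities are the counts divided by 221.
Repeatedly combine the two least-probable nodes; the expected code length is the sum of the merged weights.
merge 5/221 + 6/221 → 11/221
merge 11/221 + 18/221 → 29/221
merge 21/221 + 29/221 → 50/221
merge 29/221 + 43/221 → 72/221
merge 48/221 + 50/221 → 98/221
merge 3/13 + 72/221 → 123/221
merge 98/221 + 123/221 → 1
L = 11/221 + 29/221 + 50/221 + 72/221 + 98/221 + 123/221 + 1 = 604/221 ≈ 2.733 bits/symbol.

2.733 bits/symbol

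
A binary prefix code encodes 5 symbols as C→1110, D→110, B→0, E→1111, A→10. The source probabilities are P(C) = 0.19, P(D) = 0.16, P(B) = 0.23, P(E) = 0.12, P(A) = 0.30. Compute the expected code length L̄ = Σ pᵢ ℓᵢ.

2.55 bits/symbol

L̄ = Σ pᵢ·ℓᵢ = 0.19·4 + 0.16·3 + 0.23·1 + 0.12·4 + 0.30·2 = 2.55 bits/symbol.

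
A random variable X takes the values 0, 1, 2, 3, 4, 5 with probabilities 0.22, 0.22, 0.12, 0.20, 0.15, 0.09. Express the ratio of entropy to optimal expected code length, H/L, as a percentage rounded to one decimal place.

98.3%

Entropy H = −Σ p log₂ p ≈ 2.5158 bits.
Huffman merges: 9/100+3/25→21/100; 3/20+1/5→7/20; 21/100+11/50→43/100; 11/50+7/20→57/100; 43/100+57/100→1. L = 64/25 ≈ 2.5600.
Efficiency = H/L = 2.5158/2.5600 = 98.3%.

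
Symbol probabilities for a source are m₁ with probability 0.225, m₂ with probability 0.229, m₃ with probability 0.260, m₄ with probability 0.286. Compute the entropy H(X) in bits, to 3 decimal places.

H = −Σ pᵢ log₂ pᵢ.
−0.225·log₂(0.225) = 0.4842
−0.229·log₂(0.229) = 0.4870
−0.260·log₂(0.260) = 0.5053
−0.286·log₂(0.286) = 0.5165
Sum ≈ 1.9930 → 1.993 bits.

1.993 bits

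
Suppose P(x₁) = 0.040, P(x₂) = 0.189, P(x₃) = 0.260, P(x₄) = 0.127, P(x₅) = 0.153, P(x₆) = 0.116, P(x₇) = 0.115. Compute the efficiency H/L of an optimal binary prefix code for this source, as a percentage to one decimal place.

98.2%

Entropy H = −Σ p log₂ p ≈ 2.6571 bits.
Huffman merges: 1/25+23/200→31/200; 29/250+127/1000→243/1000; 153/1000+31/200→77/250; 189/1000+243/1000→54/125; 13/50+77/250→71/125; 54/125+71/125→1. L = 1353/500 ≈ 2.7060.
Efficiency = H/L = 2.6571/2.7060 = 98.2%.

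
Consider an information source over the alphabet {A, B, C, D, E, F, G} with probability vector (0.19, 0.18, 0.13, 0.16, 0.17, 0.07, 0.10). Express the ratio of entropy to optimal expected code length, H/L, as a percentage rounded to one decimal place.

Entropy H = −Σ p log₂ p ≈ 2.7415 bits.
Huffman merges: 7/100+1/10→17/100; 13/100+4/25→29/100; 17/100+17/100→17/50; 9/50+19/100→37/100; 29/100+17/50→63/100; 37/100+63/100→1. L = 14/5 ≈ 2.8000.
Efficiency = H/L = 2.7415/2.8000 = 97.9%.

97.9%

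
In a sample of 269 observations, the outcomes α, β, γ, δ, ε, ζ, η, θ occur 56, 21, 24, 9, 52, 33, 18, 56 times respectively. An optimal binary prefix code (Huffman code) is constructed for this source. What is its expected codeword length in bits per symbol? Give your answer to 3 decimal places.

Probabilities are the counts divided by 269.
Repeatedly combine the two least-probable nodes; the expected code length is the sum of the merged weights.
merge 9/269 + 18/269 → 27/269
merge 21/269 + 24/269 → 45/269
merge 27/269 + 33/269 → 60/269
merge 45/269 + 52/269 → 97/269
merge 56/269 + 56/269 → 112/269
merge 60/269 + 97/269 → 157/269
merge 112/269 + 157/269 → 1
L = 27/269 + 45/269 + 60/269 + 97/269 + 112/269 + 157/269 + 1 = 767/269 ≈ 2.851 bits/symbol.

2.851 bits/symbol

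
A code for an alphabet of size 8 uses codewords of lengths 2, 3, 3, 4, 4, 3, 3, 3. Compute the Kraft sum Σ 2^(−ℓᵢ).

1

With common denominator 2^4 = 16: Σ 2^(−ℓᵢ) = 4/16 + 2/16 + 2/16 + 1/16 + 1/16 + 2/16 + 2/16 + 2/16 = 16/16 = 1.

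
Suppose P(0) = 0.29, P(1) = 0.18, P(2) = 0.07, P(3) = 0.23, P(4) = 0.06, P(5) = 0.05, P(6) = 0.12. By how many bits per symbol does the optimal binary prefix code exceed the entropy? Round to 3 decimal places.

0.044 bits

Entropy H = −Σ p log₂ p ≈ 2.5461 bits.
Huffman merges: 1/20+3/50→11/100; 7/100+11/100→9/50; 3/25+9/50→3/10; 9/50+23/100→41/100; 29/100+3/10→59/100; 41/100+59/100→1. L = 259/100 ≈ 2.5900.
L − H = 2.5900 − 2.5461 = 0.044 bits.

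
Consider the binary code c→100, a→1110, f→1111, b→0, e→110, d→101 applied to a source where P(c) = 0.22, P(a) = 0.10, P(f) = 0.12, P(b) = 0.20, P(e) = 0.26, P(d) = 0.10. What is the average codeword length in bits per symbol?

L̄ = Σ pᵢ·ℓᵢ = 0.22·3 + 0.10·4 + 0.12·4 + 0.20·1 + 0.26·3 + 0.10·3 = 2.82 bits/symbol.

2.82 bits/symbol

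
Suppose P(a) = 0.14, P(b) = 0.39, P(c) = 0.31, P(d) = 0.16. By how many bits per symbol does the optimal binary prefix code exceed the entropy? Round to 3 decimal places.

0.036 bits

Entropy H = −Σ p log₂ p ≈ 1.8737 bits.
Huffman merges: 7/50+4/25→3/10; 3/10+31/100→61/100; 39/100+61/100→1. L = 191/100 ≈ 1.9100.
L − H = 1.9100 − 1.8737 = 0.036 bits.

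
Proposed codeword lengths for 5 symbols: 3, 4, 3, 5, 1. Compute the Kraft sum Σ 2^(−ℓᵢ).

0.84375

With common denominator 2^5 = 32: Σ 2^(−ℓᵢ) = 4/32 + 2/32 + 4/32 + 1/32 + 16/32 = 27/32 = 0.84375.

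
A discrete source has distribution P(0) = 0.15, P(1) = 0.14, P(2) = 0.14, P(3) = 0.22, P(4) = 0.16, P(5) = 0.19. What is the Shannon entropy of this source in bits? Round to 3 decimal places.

H = −Σ pᵢ log₂ pᵢ.
−0.15·log₂(0.15) = 0.4105
−0.14·log₂(0.14) = 0.3971
−0.14·log₂(0.14) = 0.3971
−0.22·log₂(0.22) = 0.4806
−0.16·log₂(0.16) = 0.4230
−0.19·log₂(0.19) = 0.4552
Sum ≈ 2.5636 → 2.564 bits.

2.564 bits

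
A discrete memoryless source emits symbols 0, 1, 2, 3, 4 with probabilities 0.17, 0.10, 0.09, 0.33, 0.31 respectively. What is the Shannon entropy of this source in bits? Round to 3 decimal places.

2.131 bits

H = −Σ pᵢ log₂ pᵢ.
−0.17·log₂(0.17) = 0.4346
−0.10·log₂(0.10) = 0.3322
−0.09·log₂(0.09) = 0.3127
−0.33·log₂(0.33) = 0.5278
−0.31·log₂(0.31) = 0.5238
Sum ≈ 2.1311 → 2.131 bits.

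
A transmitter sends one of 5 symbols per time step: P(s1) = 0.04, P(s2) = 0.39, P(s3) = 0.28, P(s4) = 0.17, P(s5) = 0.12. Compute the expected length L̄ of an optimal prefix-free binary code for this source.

Repeatedly combine the two least-probable nodes; the expected code length is the sum of the merged weights.
merge 1/25 + 3/25 → 4/25
merge 4/25 + 17/100 → 33/100
merge 7/25 + 33/100 → 61/100
merge 39/100 + 61/100 → 1
L = 4/25 + 33/100 + 61/100 + 1 = 21/10 = 2.1 bits/symbol.

2.1 bits/symbol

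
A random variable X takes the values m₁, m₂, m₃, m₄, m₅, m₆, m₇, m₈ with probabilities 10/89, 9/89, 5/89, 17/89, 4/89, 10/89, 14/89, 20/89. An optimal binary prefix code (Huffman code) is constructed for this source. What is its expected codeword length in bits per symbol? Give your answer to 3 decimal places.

2.876 bits/symbol

Repeatedly combine the two least-probable nodes; the expected code length is the sum of the merged weights.
merge 4/89 + 5/89 → 9/89
merge 9/89 + 9/89 → 18/89
merge 10/89 + 10/89 → 20/89
merge 14/89 + 17/89 → 31/89
merge 18/89 + 20/89 → 38/89
merge 20/89 + 31/89 → 51/89
merge 38/89 + 51/89 → 1
L = 9/89 + 18/89 + 20/89 + 31/89 + 38/89 + 51/89 + 1 = 256/89 ≈ 2.876 bits/symbol.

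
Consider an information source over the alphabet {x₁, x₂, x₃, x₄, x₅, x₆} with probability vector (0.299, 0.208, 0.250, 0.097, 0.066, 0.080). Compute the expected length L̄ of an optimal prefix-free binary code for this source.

2.389 bits/symbol

Repeatedly combine the two least-probable nodes; the expected code length is the sum of the merged weights.
merge 33/500 + 2/25 → 73/500
merge 97/1000 + 73/500 → 243/1000
merge 26/125 + 243/1000 → 451/1000
merge 1/4 + 299/1000 → 549/1000
merge 451/1000 + 549/1000 → 1
L = 73/500 + 243/1000 + 451/1000 + 549/1000 + 1 = 2389/1000 = 2.389 bits/symbol.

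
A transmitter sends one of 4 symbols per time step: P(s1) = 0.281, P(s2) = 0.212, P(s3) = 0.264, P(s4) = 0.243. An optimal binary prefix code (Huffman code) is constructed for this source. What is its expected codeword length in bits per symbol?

Repeatedly combine the two least-probable nodes; the expected code length is the sum of the merged weights.
merge 53/250 + 243/1000 → 91/200
merge 33/125 + 281/1000 → 109/200
merge 91/200 + 109/200 → 1
L = 91/200 + 109/200 + 1 = 2 bits/symbol.

2 bits/symbol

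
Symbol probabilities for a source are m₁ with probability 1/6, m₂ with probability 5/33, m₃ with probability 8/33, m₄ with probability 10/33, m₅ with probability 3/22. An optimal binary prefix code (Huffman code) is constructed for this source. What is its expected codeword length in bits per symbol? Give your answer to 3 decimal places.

Repeatedly combine the two least-probable nodes; the expected code length is the sum of the merged weights.
merge 3/22 + 5/33 → 19/66
merge 1/6 + 8/33 → 9/22
merge 19/66 + 10/33 → 13/22
merge 9/22 + 13/22 → 1
L = 19/66 + 9/22 + 13/22 + 1 = 151/66 ≈ 2.288 bits/symbol.

2.288 bits/symbol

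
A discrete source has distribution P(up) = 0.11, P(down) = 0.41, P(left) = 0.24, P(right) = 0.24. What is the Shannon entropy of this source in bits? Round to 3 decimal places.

H = −Σ pᵢ log₂ pᵢ.
−0.11·log₂(0.11) = 0.3503
−0.41·log₂(0.41) = 0.5274
−0.24·log₂(0.24) = 0.4941
−0.24·log₂(0.24) = 0.4941
Sum ≈ 1.8659 → 1.866 bits.

1.866 bits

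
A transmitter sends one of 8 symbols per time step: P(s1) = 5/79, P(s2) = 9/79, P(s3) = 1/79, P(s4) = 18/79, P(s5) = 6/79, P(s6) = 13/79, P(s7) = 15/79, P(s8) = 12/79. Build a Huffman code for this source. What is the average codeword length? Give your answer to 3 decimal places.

2.810 bits/symbol

Repeatedly combine the two least-probable nodes; the expected code length is the sum of the merged weights.
merge 1/79 + 5/79 → 6/79
merge 6/79 + 6/79 → 12/79
merge 9/79 + 12/79 → 21/79
merge 12/79 + 13/79 → 25/79
merge 15/79 + 18/79 → 33/79
merge 21/79 + 25/79 → 46/79
merge 33/79 + 46/79 → 1
L = 6/79 + 12/79 + 21/79 + 25/79 + 33/79 + 46/79 + 1 = 222/79 ≈ 2.810 bits/symbol.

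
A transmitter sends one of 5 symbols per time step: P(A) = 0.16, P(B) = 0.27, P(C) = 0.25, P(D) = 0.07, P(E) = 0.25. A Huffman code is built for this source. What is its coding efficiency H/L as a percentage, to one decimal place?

Entropy H = −Σ p log₂ p ≈ 2.2016 bits.
Huffman merges: 7/100+4/25→23/100; 23/100+1/4→12/25; 1/4+27/100→13/25; 12/25+13/25→1. L = 223/100 ≈ 2.2300.
Efficiency = H/L = 2.2016/2.2300 = 98.7%.

98.7%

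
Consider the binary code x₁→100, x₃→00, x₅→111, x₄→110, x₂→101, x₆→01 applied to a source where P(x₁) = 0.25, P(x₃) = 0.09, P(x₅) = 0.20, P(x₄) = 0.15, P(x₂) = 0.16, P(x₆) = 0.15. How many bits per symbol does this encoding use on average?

2.76 bits/symbol

L̄ = Σ pᵢ·ℓᵢ = 0.25·3 + 0.09·2 + 0.20·3 + 0.15·3 + 0.16·3 + 0.15·2 = 2.76 bits/symbol.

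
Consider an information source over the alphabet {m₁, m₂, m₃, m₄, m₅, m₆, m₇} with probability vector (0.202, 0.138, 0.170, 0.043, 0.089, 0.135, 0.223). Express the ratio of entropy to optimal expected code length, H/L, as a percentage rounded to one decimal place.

98.8%

Entropy H = −Σ p log₂ p ≈ 2.6736 bits.
Huffman merges: 43/1000+89/1000→33/250; 33/250+27/200→267/1000; 69/500+17/100→77/250; 101/500+223/1000→17/40; 267/1000+77/250→23/40; 17/40+23/40→1. L = 2707/1000 ≈ 2.7070.
Efficiency = H/L = 2.6736/2.7070 = 98.8%.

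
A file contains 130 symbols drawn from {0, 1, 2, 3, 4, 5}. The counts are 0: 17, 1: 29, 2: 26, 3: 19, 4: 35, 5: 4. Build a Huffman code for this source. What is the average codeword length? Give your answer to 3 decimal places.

Probabilities are the counts divided by 130.
Repeatedly combine the two least-probable nodes; the expected code length is the sum of the merged weights.
merge 2/65 + 17/130 → 21/130
merge 19/130 + 21/130 → 4/13
merge 1/5 + 29/130 → 11/26
merge 7/26 + 4/13 → 15/26
merge 11/26 + 15/26 → 1
L = 21/130 + 4/13 + 11/26 + 15/26 + 1 = 321/130 ≈ 2.469 bits/symbol.

2.469 bits/symbol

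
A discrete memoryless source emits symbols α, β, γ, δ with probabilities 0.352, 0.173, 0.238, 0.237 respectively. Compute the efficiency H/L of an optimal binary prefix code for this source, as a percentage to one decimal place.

97.7%

Entropy H = −Σ p log₂ p ≈ 1.9533 bits.
Huffman merges: 173/1000+237/1000→41/100; 119/500+44/125→59/100; 41/100+59/100→1. L = 2 ≈ 2.0000.
Efficiency = H/L = 1.9533/2.0000 = 97.7%.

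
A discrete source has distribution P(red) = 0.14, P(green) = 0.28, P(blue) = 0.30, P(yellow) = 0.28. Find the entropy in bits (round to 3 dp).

1.947 bits

H = −Σ pᵢ log₂ pᵢ.
−0.14·log₂(0.14) = 0.3971
−0.28·log₂(0.28) = 0.5142
−0.30·log₂(0.30) = 0.5211
−0.28·log₂(0.28) = 0.5142
Sum ≈ 1.9466 → 1.947 bits.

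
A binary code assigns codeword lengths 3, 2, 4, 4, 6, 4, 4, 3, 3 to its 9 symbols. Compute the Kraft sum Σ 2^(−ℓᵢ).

With common denominator 2^6 = 64: Σ 2^(−ℓᵢ) = 8/64 + 16/64 + 4/64 + 4/64 + 1/64 + 4/64 + 4/64 + 8/64 + 8/64 = 57/64 = 0.890625.

0.890625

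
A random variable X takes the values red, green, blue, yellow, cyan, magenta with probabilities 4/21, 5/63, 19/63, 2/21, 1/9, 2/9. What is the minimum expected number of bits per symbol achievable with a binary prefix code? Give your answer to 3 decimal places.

2.460 bits/symbol

Repeatedly combine the two least-probable nodes; the expected code length is the sum of the merged weights.
merge 5/63 + 2/21 → 11/63
merge 1/9 + 11/63 → 2/7
merge 4/21 + 2/9 → 26/63
merge 2/7 + 19/63 → 37/63
merge 26/63 + 37/63 → 1
L = 11/63 + 2/7 + 26/63 + 37/63 + 1 = 155/63 ≈ 2.460 bits/symbol.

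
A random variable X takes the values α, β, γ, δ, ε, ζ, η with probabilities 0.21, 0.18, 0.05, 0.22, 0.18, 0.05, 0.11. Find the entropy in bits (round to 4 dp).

H = −Σ pᵢ log₂ pᵢ.
−0.21·log₂(0.21) = 0.4728
−0.18·log₂(0.18) = 0.4453
−0.05·log₂(0.05) = 0.2161
−0.22·log₂(0.22) = 0.4806
−0.18·log₂(0.18) = 0.4453
−0.05·log₂(0.05) = 0.2161
−0.11·log₂(0.11) = 0.3503
Sum ≈ 2.6265 → 2.6265 bits.

2.6265 bits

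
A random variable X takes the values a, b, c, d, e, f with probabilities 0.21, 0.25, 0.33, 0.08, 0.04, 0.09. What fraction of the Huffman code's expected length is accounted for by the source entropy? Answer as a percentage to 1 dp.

98.3%

Entropy H = −Σ p log₂ p ≈ 2.2906 bits.
Huffman merges: 1/25+2/25→3/25; 9/100+3/25→21/100; 21/100+21/100→21/50; 1/4+33/100→29/50; 21/50+29/50→1. L = 233/100 ≈ 2.3300.
Efficiency = H/L = 2.2906/2.3300 = 98.3%.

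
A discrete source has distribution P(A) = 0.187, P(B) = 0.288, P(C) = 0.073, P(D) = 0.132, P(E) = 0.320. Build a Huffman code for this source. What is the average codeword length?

Repeatedly combine the two least-probable nodes; the expected code length is the sum of the merged weights.
merge 73/1000 + 33/250 → 41/200
merge 187/1000 + 41/200 → 49/125
merge 36/125 + 8/25 → 76/125
merge 49/125 + 76/125 → 1
L = 41/200 + 49/125 + 76/125 + 1 = 441/200 = 2.205 bits/symbol.

2.205 bits/symbol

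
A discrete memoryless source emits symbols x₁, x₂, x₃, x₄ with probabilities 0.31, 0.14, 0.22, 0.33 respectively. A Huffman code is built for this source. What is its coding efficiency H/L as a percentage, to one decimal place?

96.5%

Entropy H = −Σ p log₂ p ≈ 1.9293 bits.
Huffman merges: 7/50+11/50→9/25; 31/100+33/100→16/25; 9/25+16/25→1. L = 2 ≈ 2.0000.
Efficiency = H/L = 1.9293/2.0000 = 96.5%.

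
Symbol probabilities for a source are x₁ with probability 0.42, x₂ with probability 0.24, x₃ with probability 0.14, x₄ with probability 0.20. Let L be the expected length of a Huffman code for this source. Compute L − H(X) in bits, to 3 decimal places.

0.039 bits

Entropy H = −Σ p log₂ p ≈ 1.8813 bits.
Huffman merges: 7/50+1/5→17/50; 6/25+17/50→29/50; 21/50+29/50→1. L = 48/25 ≈ 1.9200.
L − H = 1.9200 − 1.8813 = 0.039 bits.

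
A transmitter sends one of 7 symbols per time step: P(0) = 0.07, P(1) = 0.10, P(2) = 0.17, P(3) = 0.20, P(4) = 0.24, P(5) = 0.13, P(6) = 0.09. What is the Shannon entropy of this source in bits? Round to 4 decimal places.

H = −Σ pᵢ log₂ pᵢ.
−0.07·log₂(0.07) = 0.2686
−0.10·log₂(0.10) = 0.3322
−0.17·log₂(0.17) = 0.4346
−0.20·log₂(0.20) = 0.4644
−0.24·log₂(0.24) = 0.4941
−0.13·log₂(0.13) = 0.3826
−0.09·log₂(0.09) = 0.3127
Sum ≈ 2.6892 → 2.6892 bits.

2.6892 bits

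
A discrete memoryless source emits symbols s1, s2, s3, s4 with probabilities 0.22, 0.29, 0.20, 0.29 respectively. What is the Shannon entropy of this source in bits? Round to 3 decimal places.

H = −Σ pᵢ log₂ pᵢ.
−0.22·log₂(0.22) = 0.4806
−0.29·log₂(0.29) = 0.5179
−0.20·log₂(0.20) = 0.4644
−0.29·log₂(0.29) = 0.5179
Sum ≈ 1.9808 → 1.981 bits.

1.981 bits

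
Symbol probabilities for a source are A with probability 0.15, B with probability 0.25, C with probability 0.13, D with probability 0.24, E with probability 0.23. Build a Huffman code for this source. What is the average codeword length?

2.28 bits/symbol

Repeatedly combine the two least-probable nodes; the expected code length is the sum of the merged weights.
merge 13/100 + 3/20 → 7/25
merge 23/100 + 6/25 → 47/100
merge 1/4 + 7/25 → 53/100
merge 47/100 + 53/100 → 1
L = 7/25 + 47/100 + 53/100 + 1 = 57/25 = 2.28 bits/symbol.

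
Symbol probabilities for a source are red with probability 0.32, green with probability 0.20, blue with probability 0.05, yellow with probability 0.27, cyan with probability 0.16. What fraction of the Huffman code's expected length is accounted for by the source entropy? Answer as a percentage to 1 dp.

96.8%

Entropy H = −Σ p log₂ p ≈ 2.1396 bits.
Huffman merges: 1/20+4/25→21/100; 1/5+21/100→41/100; 27/100+8/25→59/100; 41/100+59/100→1. L = 221/100 ≈ 2.2100.
Efficiency = H/L = 2.1396/2.2100 = 96.8%.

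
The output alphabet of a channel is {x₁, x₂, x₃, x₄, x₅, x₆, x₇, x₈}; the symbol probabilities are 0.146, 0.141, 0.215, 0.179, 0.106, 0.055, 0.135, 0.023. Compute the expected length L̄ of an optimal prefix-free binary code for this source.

Repeatedly combine the two least-probable nodes; the expected code length is the sum of the merged weights.
merge 23/1000 + 11/200 → 39/500
merge 39/500 + 53/500 → 23/125
merge 27/200 + 141/1000 → 69/250
merge 73/500 + 179/1000 → 13/40
merge 23/125 + 43/200 → 399/1000
merge 69/250 + 13/40 → 601/1000
merge 399/1000 + 601/1000 → 1
L = 39/500 + 23/125 + 69/250 + 13/40 + 399/1000 + 601/1000 + 1 = 2863/1000 = 2.863 bits/symbol.

2.863 bits/symbol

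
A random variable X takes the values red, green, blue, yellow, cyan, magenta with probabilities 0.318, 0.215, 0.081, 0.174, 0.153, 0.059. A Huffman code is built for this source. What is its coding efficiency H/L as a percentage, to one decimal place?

Entropy H = −Σ p log₂ p ≈ 2.3904 bits.
Huffman merges: 59/1000+81/1000→7/50; 7/50+153/1000→293/1000; 87/500+43/200→389/1000; 293/1000+159/500→611/1000; 389/1000+611/1000→1. L = 2433/1000 ≈ 2.4330.
Efficiency = H/L = 2.3904/2.4330 = 98.2%.

98.2%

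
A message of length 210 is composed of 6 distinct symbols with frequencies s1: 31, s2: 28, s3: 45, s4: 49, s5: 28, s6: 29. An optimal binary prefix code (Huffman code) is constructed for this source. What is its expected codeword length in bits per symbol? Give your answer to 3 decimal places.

Probabilities are the counts divided by 210.
Repeatedly combine the two least-probable nodes; the expected code length is the sum of the merged weights.
merge 2/15 + 2/15 → 4/15
merge 29/210 + 31/210 → 2/7
merge 3/14 + 7/30 → 47/105
merge 4/15 + 2/7 → 58/105
merge 47/105 + 58/105 → 1
L = 4/15 + 2/7 + 47/105 + 58/105 + 1 = 268/105 ≈ 2.552 bits/symbol.

2.552 bits/symbol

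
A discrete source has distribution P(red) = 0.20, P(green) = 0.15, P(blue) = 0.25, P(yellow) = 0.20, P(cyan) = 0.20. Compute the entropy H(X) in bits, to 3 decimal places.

H = −Σ pᵢ log₂ pᵢ.
−0.20·log₂(0.20) = 0.4644
−0.15·log₂(0.15) = 0.4105
−0.25·log₂(0.25) = 0.5000
−0.20·log₂(0.20) = 0.4644
−0.20·log₂(0.20) = 0.4644
Sum ≈ 2.3037 → 2.304 bits.

2.304 bits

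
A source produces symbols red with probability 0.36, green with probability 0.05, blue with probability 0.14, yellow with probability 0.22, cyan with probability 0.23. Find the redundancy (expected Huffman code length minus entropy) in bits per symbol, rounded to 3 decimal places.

0.078 bits

Entropy H = −Σ p log₂ p ≈ 2.1121 bits.
Huffman merges: 1/20+7/50→19/100; 19/100+11/50→41/100; 23/100+9/25→59/100; 41/100+59/100→1. L = 219/100 ≈ 2.1900.
L − H = 2.1900 − 2.1121 = 0.078 bits.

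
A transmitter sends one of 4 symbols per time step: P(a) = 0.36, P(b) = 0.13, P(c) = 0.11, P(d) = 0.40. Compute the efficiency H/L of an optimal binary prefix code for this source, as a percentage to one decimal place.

Entropy H = −Σ p log₂ p ≈ 1.7923 bits.
Huffman merges: 11/100+13/100→6/25; 6/25+9/25→3/5; 2/5+3/5→1. L = 46/25 ≈ 1.8400.
Efficiency = H/L = 1.7923/1.8400 = 97.4%.

97.4%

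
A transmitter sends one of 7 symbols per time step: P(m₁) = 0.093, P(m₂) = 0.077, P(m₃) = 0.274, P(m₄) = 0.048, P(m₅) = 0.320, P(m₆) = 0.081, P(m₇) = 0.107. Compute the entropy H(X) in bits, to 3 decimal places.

2.490 bits

H = −Σ pᵢ log₂ pᵢ.
−0.093·log₂(0.093) = 0.3187
−0.077·log₂(0.077) = 0.2848
−0.274·log₂(0.274) = 0.5118
−0.048·log₂(0.048) = 0.2103
−0.320·log₂(0.320) = 0.5260
−0.081·log₂(0.081) = 0.2937
−0.107·log₂(0.107) = 0.3450
Sum ≈ 2.4903 → 2.490 bits.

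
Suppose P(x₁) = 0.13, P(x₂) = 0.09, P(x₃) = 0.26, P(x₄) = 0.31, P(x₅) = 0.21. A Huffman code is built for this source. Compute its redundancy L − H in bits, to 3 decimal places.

Entropy H = −Σ p log₂ p ≈ 2.1972 bits.
Huffman merges: 9/100+13/100→11/50; 21/100+11/50→43/100; 13/50+31/100→57/100; 43/100+57/100→1. L = 111/50 ≈ 2.2200.
L − H = 2.2200 − 2.1972 = 0.023 bits.

0.023 bits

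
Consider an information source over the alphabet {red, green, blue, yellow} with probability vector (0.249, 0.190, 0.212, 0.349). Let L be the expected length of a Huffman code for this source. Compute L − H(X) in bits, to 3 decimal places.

Entropy H = −Σ p log₂ p ≈ 1.9591 bits.
Huffman merges: 19/100+53/250→201/500; 249/1000+349/1000→299/500; 201/500+299/500→1. L = 2 ≈ 2.0000.
L − H = 2.0000 − 1.9591 = 0.041 bits.

0.041 bits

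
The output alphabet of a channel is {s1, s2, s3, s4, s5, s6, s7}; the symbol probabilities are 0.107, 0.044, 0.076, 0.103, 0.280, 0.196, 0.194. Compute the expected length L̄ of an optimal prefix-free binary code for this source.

Repeatedly combine the two least-probable nodes; the expected code length is the sum of the merged weights.
merge 11/250 + 19/250 → 3/25
merge 103/1000 + 107/1000 → 21/100
merge 3/25 + 97/500 → 157/500
merge 49/250 + 21/100 → 203/500
merge 7/25 + 157/500 → 297/500
merge 203/500 + 297/500 → 1
L = 3/25 + 21/100 + 157/500 + 203/500 + 297/500 + 1 = 661/250 = 2.644 bits/symbol.

2.644 bits/symbol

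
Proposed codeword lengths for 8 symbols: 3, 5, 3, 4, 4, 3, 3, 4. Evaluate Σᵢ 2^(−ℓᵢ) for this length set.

With common denominator 2^5 = 32: Σ 2^(−ℓᵢ) = 4/32 + 1/32 + 4/32 + 2/32 + 2/32 + 4/32 + 4/32 + 2/32 = 23/32 = 0.71875.

0.71875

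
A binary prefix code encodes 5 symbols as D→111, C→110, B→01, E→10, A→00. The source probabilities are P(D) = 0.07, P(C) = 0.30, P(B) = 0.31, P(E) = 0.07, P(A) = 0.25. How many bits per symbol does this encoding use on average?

2.37 bits/symbol

L̄ = Σ pᵢ·ℓᵢ = 0.07·3 + 0.30·3 + 0.31·2 + 0.07·2 + 0.25·2 = 2.37 bits/symbol.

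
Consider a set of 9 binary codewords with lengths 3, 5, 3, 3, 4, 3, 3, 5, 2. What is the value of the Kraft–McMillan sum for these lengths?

1

With common denominator 2^5 = 32: Σ 2^(−ℓᵢ) = 4/32 + 1/32 + 4/32 + 4/32 + 2/32 + 4/32 + 4/32 + 1/32 + 8/32 = 32/32 = 1.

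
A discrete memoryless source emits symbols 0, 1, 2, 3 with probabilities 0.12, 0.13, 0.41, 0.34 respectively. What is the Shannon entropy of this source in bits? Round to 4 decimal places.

H = −Σ pᵢ log₂ pᵢ.
−0.12·log₂(0.12) = 0.3671
−0.13·log₂(0.13) = 0.3826
−0.41·log₂(0.41) = 0.5274
−0.34·log₂(0.34) = 0.5292
Sum ≈ 1.8063 → 1.8063 bits.

1.8063 bits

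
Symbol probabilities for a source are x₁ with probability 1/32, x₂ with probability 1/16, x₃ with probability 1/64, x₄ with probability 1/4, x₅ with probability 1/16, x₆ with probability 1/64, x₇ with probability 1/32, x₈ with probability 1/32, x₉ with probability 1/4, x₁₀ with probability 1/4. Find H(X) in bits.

2.65625 bits

Each probability is a power of 1/2, so log₂(1/p) is an integer.
H = Σ p·log₂(1/p) = 1/32·5 + 1/16·4 + 1/64·6 + 1/4·2 + 1/16·4 + 1/64·6 + 1/32·5 + 1/32·5 + 1/4·2 + 1/4·2 = 2.65625 bits.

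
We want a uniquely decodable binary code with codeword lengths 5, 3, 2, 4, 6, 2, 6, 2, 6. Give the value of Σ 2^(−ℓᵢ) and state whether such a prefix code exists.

With common denominator 2^6 = 64: Σ 2^(−ℓᵢ) = 2/64 + 8/64 + 16/64 + 4/64 + 1/64 + 16/64 + 1/64 + 16/64 + 1/64 = 65/64 = 1.015625.
Kraft's inequality requires Σ ≤ 1; here Σ = 1.015625 > 1, so no such prefix code exists.

1.015625; no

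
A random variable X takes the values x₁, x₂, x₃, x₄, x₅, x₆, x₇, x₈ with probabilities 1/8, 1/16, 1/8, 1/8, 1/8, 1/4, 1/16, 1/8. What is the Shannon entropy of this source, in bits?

Each probability is a power of 1/2, so log₂(1/p) is an integer.
H = Σ p·log₂(1/p) = 1/8·3 + 1/16·4 + 1/8·3 + 1/8·3 + 1/8·3 + 1/4·2 + 1/16·4 + 1/8·3 = 2.875 bits.

2.875 bits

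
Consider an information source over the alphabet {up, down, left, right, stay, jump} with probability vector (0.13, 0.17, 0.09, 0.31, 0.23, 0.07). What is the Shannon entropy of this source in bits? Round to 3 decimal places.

2.410 bits

H = −Σ pᵢ log₂ pᵢ.
−0.13·log₂(0.13) = 0.3826
−0.17·log₂(0.17) = 0.4346
−0.09·log₂(0.09) = 0.3127
−0.31·log₂(0.31) = 0.5238
−0.23·log₂(0.23) = 0.4877
−0.07·log₂(0.07) = 0.2686
Sum ≈ 2.4099 → 2.410 bits.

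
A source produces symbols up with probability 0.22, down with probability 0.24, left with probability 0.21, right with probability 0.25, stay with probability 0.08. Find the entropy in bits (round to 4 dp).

2.2390 bits

H = −Σ pᵢ log₂ pᵢ.
−0.22·log₂(0.22) = 0.4806
−0.24·log₂(0.24) = 0.4941
−0.21·log₂(0.21) = 0.4728
−0.25·log₂(0.25) = 0.5000
−0.08·log₂(0.08) = 0.2915
Sum ≈ 2.2390 → 2.2390 bits.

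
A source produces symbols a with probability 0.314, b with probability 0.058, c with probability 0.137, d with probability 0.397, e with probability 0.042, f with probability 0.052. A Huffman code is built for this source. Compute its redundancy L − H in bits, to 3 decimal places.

0.039 bits

Entropy H = −Σ p log₂ p ≈ 2.0989 bits.
Huffman merges: 21/500+13/250→47/500; 29/500+47/500→19/125; 137/1000+19/125→289/1000; 289/1000+157/500→603/1000; 397/1000+603/1000→1. L = 1069/500 ≈ 2.1380.
L − H = 2.1380 − 2.0989 = 0.039 bits.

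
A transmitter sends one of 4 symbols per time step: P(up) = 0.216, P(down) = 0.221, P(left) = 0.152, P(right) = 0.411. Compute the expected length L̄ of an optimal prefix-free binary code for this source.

Repeatedly combine the two least-probable nodes; the expected code length is the sum of the merged weights.
merge 19/125 + 27/125 → 46/125
merge 221/1000 + 46/125 → 589/1000
merge 411/1000 + 589/1000 → 1
L = 46/125 + 589/1000 + 1 = 1957/1000 = 1.957 bits/symbol.

1.957 bits/symbol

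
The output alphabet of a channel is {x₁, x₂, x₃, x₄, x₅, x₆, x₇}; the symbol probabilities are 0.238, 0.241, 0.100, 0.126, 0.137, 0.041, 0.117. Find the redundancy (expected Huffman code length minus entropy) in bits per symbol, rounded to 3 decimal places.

0.022 bits

Entropy H = −Σ p log₂ p ≈ 2.6404 bits.
Huffman merges: 41/1000+1/10→141/1000; 117/1000+63/500→243/1000; 137/1000+141/1000→139/500; 119/500+241/1000→479/1000; 243/1000+139/500→521/1000; 479/1000+521/1000→1. L = 1331/500 ≈ 2.6620.
L − H = 2.6620 − 2.6404 = 0.022 bits.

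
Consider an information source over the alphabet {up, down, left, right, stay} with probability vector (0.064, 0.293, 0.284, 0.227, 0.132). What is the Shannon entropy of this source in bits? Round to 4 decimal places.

H = −Σ pᵢ log₂ pᵢ.
−0.064·log₂(0.064) = 0.2538
−0.293·log₂(0.293) = 0.5189
−0.284·log₂(0.284) = 0.5158
−0.227·log₂(0.227) = 0.4856
−0.132·log₂(0.132) = 0.3856
Sum ≈ 2.1597 → 2.1597 bits.

2.1597 bits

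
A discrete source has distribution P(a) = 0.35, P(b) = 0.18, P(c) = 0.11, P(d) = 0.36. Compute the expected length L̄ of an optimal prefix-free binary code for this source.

1.93 bits/symbol

Repeatedly combine the two least-probable nodes; the expected code length is the sum of the merged weights.
merge 11/100 + 9/50 → 29/100
merge 29/100 + 7/20 → 16/25
merge 9/25 + 16/25 → 1
L = 29/100 + 16/25 + 1 = 193/100 = 1.93 bits/symbol.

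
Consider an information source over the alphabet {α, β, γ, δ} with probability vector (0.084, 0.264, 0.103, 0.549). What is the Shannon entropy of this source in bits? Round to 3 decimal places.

H = −Σ pᵢ log₂ pᵢ.
−0.084·log₂(0.084) = 0.3002
−0.264·log₂(0.264) = 0.5072
−0.103·log₂(0.103) = 0.3378
−0.549·log₂(0.549) = 0.4750
Sum ≈ 1.6201 → 1.620 bits.

1.620 bits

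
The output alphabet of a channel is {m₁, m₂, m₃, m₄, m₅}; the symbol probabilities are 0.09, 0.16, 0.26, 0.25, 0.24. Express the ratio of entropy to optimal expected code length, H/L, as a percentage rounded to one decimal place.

Entropy H = −Σ p log₂ p ≈ 2.2351 bits.
Huffman merges: 9/100+4/25→1/4; 6/25+1/4→49/100; 1/4+13/50→51/100; 49/100+51/100→1. L = 9/4 ≈ 2.2500.
Efficiency = H/L = 2.2351/2.2500 = 99.3%.

99.3%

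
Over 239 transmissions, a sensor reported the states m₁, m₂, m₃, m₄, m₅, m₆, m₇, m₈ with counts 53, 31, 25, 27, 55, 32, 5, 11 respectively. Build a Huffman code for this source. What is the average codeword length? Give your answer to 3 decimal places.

2.787 bits/symbol

Probabilities are the counts divided by 239.
Repeatedly combine the two least-probable nodes; the expected code length is the sum of the merged weights.
merge 5/239 + 11/239 → 16/239
merge 16/239 + 25/239 → 41/239
merge 27/239 + 31/239 → 58/239
merge 32/239 + 41/239 → 73/239
merge 53/239 + 55/239 → 108/239
merge 58/239 + 73/239 → 131/239
merge 108/239 + 131/239 → 1
L = 16/239 + 41/239 + 58/239 + 73/239 + 108/239 + 131/239 + 1 = 666/239 ≈ 2.787 bits/symbol.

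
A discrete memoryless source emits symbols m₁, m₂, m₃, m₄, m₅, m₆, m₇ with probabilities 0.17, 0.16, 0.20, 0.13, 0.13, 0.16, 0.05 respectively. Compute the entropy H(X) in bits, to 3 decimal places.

2.726 bits

H = −Σ pᵢ log₂ pᵢ.
−0.17·log₂(0.17) = 0.4346
−0.16·log₂(0.16) = 0.4230
−0.20·log₂(0.20) = 0.4644
−0.13·log₂(0.13) = 0.3826
−0.13·log₂(0.13) = 0.3826
−0.16·log₂(0.16) = 0.4230
−0.05·log₂(0.05) = 0.2161
Sum ≈ 2.7264 → 2.726 bits.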